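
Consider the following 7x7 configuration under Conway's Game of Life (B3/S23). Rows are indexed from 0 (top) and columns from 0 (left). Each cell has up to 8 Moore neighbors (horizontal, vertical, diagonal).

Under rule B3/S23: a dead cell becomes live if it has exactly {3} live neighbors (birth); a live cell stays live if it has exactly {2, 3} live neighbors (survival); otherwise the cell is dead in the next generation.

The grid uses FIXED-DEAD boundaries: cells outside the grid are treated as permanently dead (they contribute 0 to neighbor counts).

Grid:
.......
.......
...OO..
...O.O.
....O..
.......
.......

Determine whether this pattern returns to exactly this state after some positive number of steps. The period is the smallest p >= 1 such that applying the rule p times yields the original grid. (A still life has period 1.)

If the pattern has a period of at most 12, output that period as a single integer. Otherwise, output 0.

Answer: 1

Derivation:
Simulating and comparing each generation to the original:
Gen 0 (original, given above): 5 live cells
Gen 1: 5 live cells, MATCHES original -> period = 1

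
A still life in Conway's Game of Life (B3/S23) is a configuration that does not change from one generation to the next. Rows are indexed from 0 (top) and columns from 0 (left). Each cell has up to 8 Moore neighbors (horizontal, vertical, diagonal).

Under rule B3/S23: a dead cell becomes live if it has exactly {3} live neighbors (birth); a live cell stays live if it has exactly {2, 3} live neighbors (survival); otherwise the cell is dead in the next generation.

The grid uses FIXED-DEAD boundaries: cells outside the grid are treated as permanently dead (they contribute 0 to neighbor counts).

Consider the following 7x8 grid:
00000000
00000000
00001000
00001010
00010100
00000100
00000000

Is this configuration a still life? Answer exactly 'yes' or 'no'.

Answer: no

Derivation:
Compute generation 1 and compare to generation 0 (given above):
Generation 1:
00000000
00000000
00000100
00011000
00000110
00001000
00000000
Cell (2,4) differs: gen0=1 vs gen1=0 -> NOT a still life.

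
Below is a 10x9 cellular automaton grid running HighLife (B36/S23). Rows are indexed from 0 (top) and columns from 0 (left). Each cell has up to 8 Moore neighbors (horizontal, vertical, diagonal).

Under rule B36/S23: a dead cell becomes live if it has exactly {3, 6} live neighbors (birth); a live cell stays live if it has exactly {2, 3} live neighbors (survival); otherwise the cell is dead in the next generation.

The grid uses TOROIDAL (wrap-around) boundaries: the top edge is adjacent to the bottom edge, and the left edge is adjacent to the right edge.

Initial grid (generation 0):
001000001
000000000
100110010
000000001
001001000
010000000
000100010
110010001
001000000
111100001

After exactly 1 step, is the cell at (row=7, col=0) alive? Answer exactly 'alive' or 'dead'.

Simulating step by step:
Generation 0 (given above): 22 live cells
Generation 1: 23 live cells
001100001
000100001
000000001
000110001
000000000
001000000
011000001
111100001
110000000
100100001

Cell (7,0) at generation 1: 1 -> alive

Answer: alive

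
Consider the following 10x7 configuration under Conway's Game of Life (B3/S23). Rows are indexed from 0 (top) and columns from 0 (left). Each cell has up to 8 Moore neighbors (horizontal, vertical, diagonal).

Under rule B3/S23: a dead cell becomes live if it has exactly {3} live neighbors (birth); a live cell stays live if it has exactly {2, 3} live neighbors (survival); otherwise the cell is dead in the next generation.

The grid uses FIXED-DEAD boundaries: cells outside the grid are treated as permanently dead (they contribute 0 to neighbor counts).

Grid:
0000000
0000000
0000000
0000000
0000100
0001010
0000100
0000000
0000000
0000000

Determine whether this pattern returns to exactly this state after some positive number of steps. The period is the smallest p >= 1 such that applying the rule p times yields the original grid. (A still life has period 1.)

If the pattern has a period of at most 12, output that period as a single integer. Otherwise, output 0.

Answer: 1

Derivation:
Simulating and comparing each generation to the original:
Gen 0 (original, given above): 4 live cells
Gen 1: 4 live cells, MATCHES original -> period = 1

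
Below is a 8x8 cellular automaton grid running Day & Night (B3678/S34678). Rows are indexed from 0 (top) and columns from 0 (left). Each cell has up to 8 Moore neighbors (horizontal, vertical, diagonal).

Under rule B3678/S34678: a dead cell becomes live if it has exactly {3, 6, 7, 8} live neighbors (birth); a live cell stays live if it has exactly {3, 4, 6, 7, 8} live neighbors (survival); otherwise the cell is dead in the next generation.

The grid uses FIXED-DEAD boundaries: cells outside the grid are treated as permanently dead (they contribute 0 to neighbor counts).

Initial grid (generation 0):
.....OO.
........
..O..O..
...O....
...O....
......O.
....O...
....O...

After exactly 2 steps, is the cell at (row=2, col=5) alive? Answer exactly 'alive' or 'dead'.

Answer: alive

Derivation:
Simulating step by step:
Generation 0 (given above): 9 live cells
Generation 1: 5 live cells
........
.....OO.
........
..O.O...
........
........
.....O..
........
Generation 2: 1 live cells
........
........
.....O..
........
........
........
........
........

Cell (2,5) at generation 2: 1 -> alive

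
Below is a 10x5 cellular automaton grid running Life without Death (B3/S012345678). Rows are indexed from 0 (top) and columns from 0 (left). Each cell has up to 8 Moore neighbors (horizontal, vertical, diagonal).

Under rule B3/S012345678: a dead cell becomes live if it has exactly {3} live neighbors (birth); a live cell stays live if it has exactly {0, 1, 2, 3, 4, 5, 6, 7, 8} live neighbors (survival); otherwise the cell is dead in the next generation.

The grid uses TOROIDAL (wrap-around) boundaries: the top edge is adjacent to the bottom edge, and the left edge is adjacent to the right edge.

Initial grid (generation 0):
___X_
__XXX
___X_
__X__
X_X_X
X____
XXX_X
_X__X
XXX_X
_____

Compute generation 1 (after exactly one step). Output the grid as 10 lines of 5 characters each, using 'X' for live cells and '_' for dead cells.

Simulating step by step:
Generation 0 (given above): 20 live cells
Generation 1: 34 live cells
(generation 1 grid is the final answer)

Answer: __XXX
__XXX
___XX
_XX_X
X_XXX
X_X__
XXXXX
_X__X
XXXXX
XXXXX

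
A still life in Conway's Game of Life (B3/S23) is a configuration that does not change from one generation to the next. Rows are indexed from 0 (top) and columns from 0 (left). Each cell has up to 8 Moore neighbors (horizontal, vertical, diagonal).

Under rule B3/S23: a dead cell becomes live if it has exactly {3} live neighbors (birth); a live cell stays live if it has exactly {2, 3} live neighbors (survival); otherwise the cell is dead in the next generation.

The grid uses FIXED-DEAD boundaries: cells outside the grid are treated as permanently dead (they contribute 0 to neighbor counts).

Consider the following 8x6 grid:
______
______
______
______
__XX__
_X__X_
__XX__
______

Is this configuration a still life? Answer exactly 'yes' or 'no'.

Answer: yes

Derivation:
Compute generation 1 and compare to generation 0 (given above):
Generation 1:
______
______
______
______
__XX__
_X__X_
__XX__
______
The grids are IDENTICAL -> still life.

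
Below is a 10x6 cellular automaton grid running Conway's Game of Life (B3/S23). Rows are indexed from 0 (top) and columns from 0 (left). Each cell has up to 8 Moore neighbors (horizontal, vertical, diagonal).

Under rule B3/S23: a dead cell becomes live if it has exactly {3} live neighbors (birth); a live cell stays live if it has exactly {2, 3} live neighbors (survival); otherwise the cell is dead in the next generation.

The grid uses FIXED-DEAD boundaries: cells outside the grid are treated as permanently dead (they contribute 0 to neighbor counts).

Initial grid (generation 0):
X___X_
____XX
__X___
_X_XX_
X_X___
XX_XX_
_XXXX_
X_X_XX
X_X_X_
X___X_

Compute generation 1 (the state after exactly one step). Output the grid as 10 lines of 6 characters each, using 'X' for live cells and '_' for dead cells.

Simulating step by step:
Generation 0 (given above): 27 live cells
Generation 1: 18 live cells
(generation 1 grid is the final answer)

Answer: ____XX
___XXX
__X__X
_X_X__
X_____
X___X_
______
X____X
X___X_
_X_X__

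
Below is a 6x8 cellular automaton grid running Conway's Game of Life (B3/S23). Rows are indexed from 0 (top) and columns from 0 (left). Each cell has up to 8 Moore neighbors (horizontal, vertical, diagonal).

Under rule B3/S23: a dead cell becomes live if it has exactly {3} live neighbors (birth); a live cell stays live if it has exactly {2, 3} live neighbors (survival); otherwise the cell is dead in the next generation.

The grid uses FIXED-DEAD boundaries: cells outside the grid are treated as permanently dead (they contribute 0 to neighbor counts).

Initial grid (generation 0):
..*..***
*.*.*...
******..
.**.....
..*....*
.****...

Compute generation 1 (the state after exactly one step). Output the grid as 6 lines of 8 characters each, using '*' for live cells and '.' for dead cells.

Answer: .*.*.**.
*.......
*...**..
*...*...
........
.***....

Derivation:
Simulating step by step:
Generation 0 (given above): 21 live cells
Generation 1: 13 live cells
(generation 1 grid is the final answer)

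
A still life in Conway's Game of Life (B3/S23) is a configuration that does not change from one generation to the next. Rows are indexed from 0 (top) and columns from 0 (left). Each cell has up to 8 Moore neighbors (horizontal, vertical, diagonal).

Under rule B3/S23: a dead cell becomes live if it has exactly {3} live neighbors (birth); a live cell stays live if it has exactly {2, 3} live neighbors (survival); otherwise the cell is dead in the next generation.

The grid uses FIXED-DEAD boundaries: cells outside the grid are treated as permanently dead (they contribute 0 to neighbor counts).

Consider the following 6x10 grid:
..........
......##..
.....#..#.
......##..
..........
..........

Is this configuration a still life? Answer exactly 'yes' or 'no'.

Answer: yes

Derivation:
Compute generation 1 and compare to generation 0 (given above):
Generation 1:
..........
......##..
.....#..#.
......##..
..........
..........
The grids are IDENTICAL -> still life.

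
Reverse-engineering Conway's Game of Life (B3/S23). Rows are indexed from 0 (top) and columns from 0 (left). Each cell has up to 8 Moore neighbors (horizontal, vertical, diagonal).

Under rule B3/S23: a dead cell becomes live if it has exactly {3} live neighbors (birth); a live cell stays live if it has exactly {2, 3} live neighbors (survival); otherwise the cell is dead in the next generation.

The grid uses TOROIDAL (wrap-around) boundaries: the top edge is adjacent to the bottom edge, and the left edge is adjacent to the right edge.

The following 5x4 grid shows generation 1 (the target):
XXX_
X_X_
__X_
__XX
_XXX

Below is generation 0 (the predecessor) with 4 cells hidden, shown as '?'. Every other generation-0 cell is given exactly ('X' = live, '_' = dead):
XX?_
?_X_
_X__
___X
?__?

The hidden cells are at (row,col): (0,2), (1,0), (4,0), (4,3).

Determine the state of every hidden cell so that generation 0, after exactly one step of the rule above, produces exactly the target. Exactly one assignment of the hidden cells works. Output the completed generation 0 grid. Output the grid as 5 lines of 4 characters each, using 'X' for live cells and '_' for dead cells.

Hidden generation-0 cells (in order): (0,2), (1,0), (4,0), (4,3).
A hidden cell only influences target cells in its own 3x3 neighborhood. Try each of the 2^4 = 16 assignments, step the completed generation 0 forward once under B3/S23, and compare with the target:
  (0,2)=_ (1,0)=_ (4,0)=_ (4,3)=_ -> step gives (0,0)='_' but target has 'X' -> reject
  (0,2)=_ (1,0)=_ (4,0)=_ (4,3)=X -> step gives (0,3)='X' but target has '_' -> reject
  (0,2)=_ (1,0)=_ (4,0)=X (4,3)=_ -> step gives (0,2)='_' but target has 'X' -> reject
  (0,2)=_ (1,0)=_ (4,0)=X (4,3)=X -> step reproduces the target at every cell -> ACCEPT
  (0,2)=_ (1,0)=X (4,0)=_ (4,3)=_ -> step gives (0,2)='_' but target has 'X' -> reject
  (0,2)=_ (1,0)=X (4,0)=_ (4,3)=X -> step gives (1,3)='X' but target has '_' -> reject
  (0,2)=_ (1,0)=X (4,0)=X (4,3)=_ -> step gives (0,1)='_' but target has 'X' -> reject
  (0,2)=_ (1,0)=X (4,0)=X (4,3)=X -> step gives (0,0)='_' but target has 'X' -> reject
  (0,2)=X (1,0)=_ (4,0)=_ (4,3)=_ -> step gives (0,0)='_' but target has 'X' -> reject
  (0,2)=X (1,0)=_ (4,0)=_ (4,3)=X -> step gives (1,3)='X' but target has '_' -> reject
  (0,2)=X (1,0)=_ (4,0)=X (4,3)=_ -> step gives (0,1)='_' but target has 'X' -> reject
  (0,2)=X (1,0)=_ (4,0)=X (4,3)=X -> step gives (0,1)='_' but target has 'X' -> reject
  (0,2)=X (1,0)=X (4,0)=_ (4,3)=_ -> step gives (0,1)='_' but target has 'X' -> reject
  (0,2)=X (1,0)=X (4,0)=_ (4,3)=X -> step gives (0,1)='_' but target has 'X' -> reject
  (0,2)=X (1,0)=X (4,0)=X (4,3)=_ -> step gives (0,1)='_' but target has 'X' -> reject
  (0,2)=X (1,0)=X (4,0)=X (4,3)=X -> step gives (0,0)='_' but target has 'X' -> reject
Unique solution: (0,2)=dead, (1,0)=dead, (4,0)=live, (4,3)=live.
Check: live-neighbor counts of every cell in the completed generation 0:
3334
3422
2132
4232
4333
Applying B3/S23 to generation 0 with these counts gives:
XXX_
X_X_
__X_
__XX
_XXX
which matches the target exactly.

Answer: XX__
__X_
_X__
___X
X__X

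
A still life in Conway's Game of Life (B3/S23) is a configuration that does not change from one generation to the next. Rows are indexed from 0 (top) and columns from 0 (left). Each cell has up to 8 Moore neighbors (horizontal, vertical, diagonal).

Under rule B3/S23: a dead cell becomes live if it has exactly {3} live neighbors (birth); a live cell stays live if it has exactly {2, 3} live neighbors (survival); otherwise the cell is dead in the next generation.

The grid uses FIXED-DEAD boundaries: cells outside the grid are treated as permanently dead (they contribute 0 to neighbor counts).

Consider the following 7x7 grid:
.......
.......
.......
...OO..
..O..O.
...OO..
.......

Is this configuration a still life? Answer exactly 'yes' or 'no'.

Answer: yes

Derivation:
Compute generation 1 and compare to generation 0 (given above):
Generation 1:
.......
.......
.......
...OO..
..O..O.
...OO..
.......
The grids are IDENTICAL -> still life.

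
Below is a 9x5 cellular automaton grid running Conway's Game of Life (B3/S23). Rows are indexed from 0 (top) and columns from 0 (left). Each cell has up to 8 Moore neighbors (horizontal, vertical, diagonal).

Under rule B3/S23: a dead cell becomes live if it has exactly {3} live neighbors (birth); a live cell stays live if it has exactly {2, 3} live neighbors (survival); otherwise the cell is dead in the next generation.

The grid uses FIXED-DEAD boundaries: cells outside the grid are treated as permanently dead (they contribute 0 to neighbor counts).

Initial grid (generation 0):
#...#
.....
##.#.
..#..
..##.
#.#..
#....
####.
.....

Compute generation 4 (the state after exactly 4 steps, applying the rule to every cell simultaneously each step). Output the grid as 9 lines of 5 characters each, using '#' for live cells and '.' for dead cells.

Answer: .#...
.##..
.###.
...#.
##.##
.....
#...#
#...#
.##..

Derivation:
Simulating step by step:
Generation 0 (given above): 15 live cells
Generation 1: 15 live cells
.....
##...
.##..
.....
..##.
..##.
#..#.
###..
.##..
Generation 2: 18 live cells
.....
###..
###..
.#.#.
..##.
.#..#
#..#.
#..#.
#.#..
Generation 3: 20 live cells
.#...
#.#..
...#.
#..#.
.#.##
.#..#
#####
#.##.
.#...
Generation 4: 17 live cells
(generation 4 grid is the final answer)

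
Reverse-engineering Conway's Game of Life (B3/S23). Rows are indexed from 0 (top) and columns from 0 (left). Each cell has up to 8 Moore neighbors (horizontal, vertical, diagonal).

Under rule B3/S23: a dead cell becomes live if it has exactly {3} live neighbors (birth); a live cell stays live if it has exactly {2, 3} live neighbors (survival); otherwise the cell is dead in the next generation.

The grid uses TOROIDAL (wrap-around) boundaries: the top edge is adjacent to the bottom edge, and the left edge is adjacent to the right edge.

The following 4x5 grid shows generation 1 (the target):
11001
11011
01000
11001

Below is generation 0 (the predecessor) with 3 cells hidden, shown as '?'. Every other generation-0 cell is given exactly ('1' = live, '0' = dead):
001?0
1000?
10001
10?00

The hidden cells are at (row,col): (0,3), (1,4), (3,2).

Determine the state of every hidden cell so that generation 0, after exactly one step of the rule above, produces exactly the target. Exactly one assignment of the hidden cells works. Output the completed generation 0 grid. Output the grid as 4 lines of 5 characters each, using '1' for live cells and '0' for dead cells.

Hidden generation-0 cells (in order): (0,3), (1,4), (3,2).
A hidden cell only influences target cells in its own 3x3 neighborhood. Try each of the 2^3 = 8 assignments, step the completed generation 0 forward once under B3/S23, and compare with the target:
  (0,3)=0 (1,4)=0 (3,2)=0 -> step gives (0,0)='0' but target has '1' -> reject
  (0,3)=0 (1,4)=0 (3,2)=1 -> step gives (0,0)='0' but target has '1' -> reject
  (0,3)=0 (1,4)=1 (3,2)=0 -> step reproduces the target at every cell -> ACCEPT
  (0,3)=0 (1,4)=1 (3,2)=1 -> step gives (0,1)='0' but target has '1' -> reject
  (0,3)=1 (1,4)=0 (3,2)=0 -> step gives (0,0)='0' but target has '1' -> reject
  (0,3)=1 (1,4)=0 (3,2)=1 -> step gives (0,0)='0' but target has '1' -> reject
  (0,3)=1 (1,4)=1 (3,2)=0 -> step gives (0,3)='1' but target has '0' -> reject
  (0,3)=1 (1,4)=1 (3,2)=1 -> step gives (0,1)='0' but target has '1' -> reject
Unique solution: (0,3)=dead, (1,4)=live, (3,2)=dead.
Check: live-neighbor counts of every cell in the completed generation 0:
33023
33133
43024
23123
Applying B3/S23 to generation 0 with these counts gives:
11001
11011
01000
11001
which matches the target exactly.

Answer: 00100
10001
10001
10000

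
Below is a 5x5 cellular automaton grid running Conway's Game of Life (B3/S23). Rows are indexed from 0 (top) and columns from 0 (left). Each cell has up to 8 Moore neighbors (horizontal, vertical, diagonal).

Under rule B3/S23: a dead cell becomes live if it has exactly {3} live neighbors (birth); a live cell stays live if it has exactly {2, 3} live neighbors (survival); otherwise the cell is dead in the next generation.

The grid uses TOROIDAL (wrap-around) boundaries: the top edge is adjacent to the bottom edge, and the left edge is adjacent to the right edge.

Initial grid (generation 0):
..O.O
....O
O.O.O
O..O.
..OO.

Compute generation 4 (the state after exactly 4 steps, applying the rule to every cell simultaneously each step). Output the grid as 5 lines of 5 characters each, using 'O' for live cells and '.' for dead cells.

Answer: ...O.
O....
O....
O..O.
....O

Derivation:
Simulating step by step:
Generation 0 (given above): 10 live cells
Generation 1: 9 live cells
..O.O
.O..O
OO...
O....
.OO..
Generation 2: 13 live cells
..O..
.OOOO
.O..O
O.O..
OOOO.
Generation 3: 6 live cells
.....
.O..O
....O
.....
O..OO
Generation 4: 6 live cells
(generation 4 grid is the final answer)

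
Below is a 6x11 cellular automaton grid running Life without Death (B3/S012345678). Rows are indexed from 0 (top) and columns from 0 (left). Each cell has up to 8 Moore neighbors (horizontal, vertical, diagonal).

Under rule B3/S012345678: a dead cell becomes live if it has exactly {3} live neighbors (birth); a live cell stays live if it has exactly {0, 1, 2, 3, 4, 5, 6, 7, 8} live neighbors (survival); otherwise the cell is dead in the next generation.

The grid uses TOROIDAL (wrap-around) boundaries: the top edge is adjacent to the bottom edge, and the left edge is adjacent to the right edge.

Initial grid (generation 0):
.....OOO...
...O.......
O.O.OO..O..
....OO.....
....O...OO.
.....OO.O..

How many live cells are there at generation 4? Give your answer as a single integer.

Simulating step by step:
Generation 0 (given above): 17 live cells
Generation 1: 25 live cells
....OOOO...
...O...O...
O.O.OO..O..
....OO..OO.
....O.OOOO.
....OOO.OO.
Generation 2: 34 live cells
...OOOOO...
...O...OO..
O.O.OOOOOO.
....OO..OOO
...OO.OOOOO
...OOOO.OO.
Generation 3: 41 live cells
..OOOOOO.O.
..OO...OOO.
O.O.OOOOOO.
O...OO..OOO
...OO.OOOOO
..OOOOO.OOO
Generation 4: 44 live cells
.OOOOOOO.O.
..OO...OOO.
O.O.OOOOOO.
OO..OO..OOO
..OOO.OOOOO
..OOOOO.OOO
Population at generation 4: 44

Answer: 44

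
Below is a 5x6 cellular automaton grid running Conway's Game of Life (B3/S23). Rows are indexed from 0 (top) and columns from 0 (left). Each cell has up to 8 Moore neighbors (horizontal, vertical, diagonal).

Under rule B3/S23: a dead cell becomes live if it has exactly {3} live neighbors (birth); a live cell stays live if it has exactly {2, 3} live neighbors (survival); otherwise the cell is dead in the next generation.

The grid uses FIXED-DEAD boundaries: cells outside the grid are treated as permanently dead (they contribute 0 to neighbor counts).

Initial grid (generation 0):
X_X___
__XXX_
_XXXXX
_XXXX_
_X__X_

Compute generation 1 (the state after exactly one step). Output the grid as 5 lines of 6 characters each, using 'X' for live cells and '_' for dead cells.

Simulating step by step:
Generation 0 (given above): 16 live cells
Generation 1: 7 live cells
(generation 1 grid is the final answer)

Answer: _XX___
_____X
_____X
X_____
_X__X_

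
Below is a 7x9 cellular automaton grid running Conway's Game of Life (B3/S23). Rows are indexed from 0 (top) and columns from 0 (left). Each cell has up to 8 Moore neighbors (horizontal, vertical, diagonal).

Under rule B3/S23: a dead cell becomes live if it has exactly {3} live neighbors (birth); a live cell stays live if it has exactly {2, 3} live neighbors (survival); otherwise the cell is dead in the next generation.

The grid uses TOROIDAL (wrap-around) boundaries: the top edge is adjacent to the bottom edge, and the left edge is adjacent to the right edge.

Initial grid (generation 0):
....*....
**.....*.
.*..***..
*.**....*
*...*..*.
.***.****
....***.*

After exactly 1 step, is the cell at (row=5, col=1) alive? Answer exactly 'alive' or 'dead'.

Answer: alive

Derivation:
Simulating step by step:
Generation 0 (given above): 26 live cells
Generation 1: 28 live cells
*...*.***
**..*.*..
...*****.
*.**..***
....**...
.***.....
*.*.....*

Cell (5,1) at generation 1: 1 -> alive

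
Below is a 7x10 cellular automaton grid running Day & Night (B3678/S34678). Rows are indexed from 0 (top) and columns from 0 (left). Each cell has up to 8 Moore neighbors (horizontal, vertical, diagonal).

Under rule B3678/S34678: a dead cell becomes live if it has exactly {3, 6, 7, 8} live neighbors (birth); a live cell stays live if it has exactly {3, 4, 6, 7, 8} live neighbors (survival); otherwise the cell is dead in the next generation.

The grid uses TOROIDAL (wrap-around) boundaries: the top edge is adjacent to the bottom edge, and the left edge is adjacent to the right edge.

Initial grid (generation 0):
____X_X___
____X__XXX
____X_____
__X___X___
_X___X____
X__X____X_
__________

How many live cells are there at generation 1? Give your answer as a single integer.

Answer: 10

Derivation:
Simulating step by step:
Generation 0 (given above): 14 live cells
Generation 1: 10 live cells
_____X_XX_
___X______
___X_X_XX_
_____X____
__X_______
__________
__________
Population at generation 1: 10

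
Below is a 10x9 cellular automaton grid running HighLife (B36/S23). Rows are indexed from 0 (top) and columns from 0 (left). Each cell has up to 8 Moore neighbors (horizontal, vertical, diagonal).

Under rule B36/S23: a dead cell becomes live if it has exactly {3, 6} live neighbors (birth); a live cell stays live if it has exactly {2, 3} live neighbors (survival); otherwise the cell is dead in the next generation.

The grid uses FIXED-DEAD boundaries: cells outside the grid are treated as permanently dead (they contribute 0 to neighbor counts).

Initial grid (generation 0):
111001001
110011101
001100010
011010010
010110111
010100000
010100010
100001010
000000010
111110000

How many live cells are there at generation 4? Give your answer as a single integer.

Answer: 35

Derivation:
Simulating step by step:
Generation 0 (given above): 38 live cells
Generation 1: 46 live cells
101011110
100011101
100000011
010111000
111011111
111100101
110010100
000000011
101110100
011100000
Generation 2: 34 live cells
010110010
100110011
110100011
000100000
000100001
000001011
100101101
101010110
000010010
010010000
Generation 3: 32 live cells
001110011
100000100
110100011
000110011
000010011
000001001
010100011
010010001
010010110
000000000
Generation 4: 35 live cells
000100010
100010100
111110101
001110100
000111100
000010100
001010011
110111101
000001010
000000000
Population at generation 4: 35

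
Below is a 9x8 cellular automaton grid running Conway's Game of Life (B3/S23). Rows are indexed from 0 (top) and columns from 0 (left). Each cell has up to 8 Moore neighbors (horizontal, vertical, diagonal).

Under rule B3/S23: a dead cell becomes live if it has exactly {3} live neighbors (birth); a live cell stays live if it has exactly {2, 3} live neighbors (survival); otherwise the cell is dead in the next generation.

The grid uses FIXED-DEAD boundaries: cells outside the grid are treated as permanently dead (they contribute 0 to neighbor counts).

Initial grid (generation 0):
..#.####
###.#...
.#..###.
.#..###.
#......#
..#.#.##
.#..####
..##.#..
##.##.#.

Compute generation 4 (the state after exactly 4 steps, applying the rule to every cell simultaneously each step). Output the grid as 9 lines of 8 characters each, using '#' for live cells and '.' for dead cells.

Simulating step by step:
Generation 0 (given above): 36 live cells
Generation 1: 27 live cells
..#.###.
#.#....#
......#.
##..#..#
.#.##..#
.#.##...
.#.....#
#......#
.#.###..
Generation 2: 33 live cells
.#.#.##.
.#.#...#
#.....##
########
.#...#..
##.##...
###.....
###.#.#.
....#...
Generation 3: 23 live cells
....#.#.
##..##.#
#.......
#.###..#
........
...##...
....##..
#.#..#..
.#.#.#..
Generation 4: 26 live cells
(generation 4 grid is the final answer)

Answer: ....#.#.
##..###.
#.#..##.
.#.#....
..#.....
...###..
.....#..
.###.##.
.##.#...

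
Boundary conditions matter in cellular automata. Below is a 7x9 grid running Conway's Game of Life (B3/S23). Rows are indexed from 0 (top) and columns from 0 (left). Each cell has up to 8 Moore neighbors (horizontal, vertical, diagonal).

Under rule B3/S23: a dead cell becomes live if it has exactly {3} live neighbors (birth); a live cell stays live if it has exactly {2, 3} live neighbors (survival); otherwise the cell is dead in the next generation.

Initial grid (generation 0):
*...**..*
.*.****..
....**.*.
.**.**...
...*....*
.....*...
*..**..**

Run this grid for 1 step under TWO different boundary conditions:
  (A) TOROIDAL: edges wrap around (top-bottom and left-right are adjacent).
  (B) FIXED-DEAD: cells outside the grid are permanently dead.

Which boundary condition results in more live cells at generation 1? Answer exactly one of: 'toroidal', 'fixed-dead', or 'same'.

Under TOROIDAL boundary, generation 1:
.**......
*..*...**
.*.......
..*..**..
..**.*...
*..*...*.
*..*..**.
Population = 20

Under FIXED-DEAD boundary, generation 1:
...*..*..
...*...*.
.*.......
..*..**..
..**.*...
...*...**
....*....
Population = 15

Comparison: toroidal=20, fixed-dead=15 -> toroidal

Answer: toroidal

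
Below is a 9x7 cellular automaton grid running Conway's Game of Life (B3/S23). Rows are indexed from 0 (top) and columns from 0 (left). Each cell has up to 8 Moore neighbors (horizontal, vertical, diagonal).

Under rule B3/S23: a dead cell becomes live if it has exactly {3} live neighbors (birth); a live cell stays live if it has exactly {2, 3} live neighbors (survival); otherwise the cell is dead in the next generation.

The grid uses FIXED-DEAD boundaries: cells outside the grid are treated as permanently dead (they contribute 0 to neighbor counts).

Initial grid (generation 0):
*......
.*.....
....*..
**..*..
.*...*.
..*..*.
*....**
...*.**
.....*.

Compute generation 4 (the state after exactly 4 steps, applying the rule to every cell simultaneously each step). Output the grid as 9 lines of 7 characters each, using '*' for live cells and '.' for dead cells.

Simulating step by step:
Generation 0 (given above): 17 live cells
Generation 1: 17 live cells
.......
.......
**.....
**..**.
***.**.
.*..**.
.......
.......
....***
Generation 2: 15 live cells
.......
.......
**.....
...***.
..*...*
******.
.......
.....*.
.....*.
Generation 3: 16 live cells
.......
.......
....*..
.*****.
......*
.*****.
.***.*.
.......
.......
Generation 4: 14 live cells
(generation 4 grid is the final answer)

Answer: .......
.......
..*.**.
..****.
......*
.*...**
.*...*.
..*....
.......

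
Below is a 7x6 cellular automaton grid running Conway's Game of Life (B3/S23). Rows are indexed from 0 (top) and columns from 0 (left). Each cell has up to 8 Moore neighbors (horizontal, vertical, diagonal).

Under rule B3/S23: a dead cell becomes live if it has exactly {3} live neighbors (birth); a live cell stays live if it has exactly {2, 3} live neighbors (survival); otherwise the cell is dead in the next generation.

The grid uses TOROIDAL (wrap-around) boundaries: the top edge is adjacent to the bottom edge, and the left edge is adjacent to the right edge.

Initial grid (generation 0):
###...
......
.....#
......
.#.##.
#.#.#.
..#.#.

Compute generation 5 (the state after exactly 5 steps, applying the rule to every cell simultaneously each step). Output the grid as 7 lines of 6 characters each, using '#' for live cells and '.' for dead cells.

Simulating step by step:
Generation 0 (given above): 12 live cells
Generation 1: 15 live cells
.###..
##....
......
....#.
.#####
..#.#.
#.#...
Generation 2: 11 live cells
...#..
##....
......
..#.##
.##..#
#...#.
......
Generation 3: 14 live cells
......
......
##...#
######
.##...
##...#
......
Generation 4: 8 live cells
......
#.....
...#..
...##.
......
###...
#.....
Generation 5: 10 live cells
(generation 5 grid is the final answer)

Answer: ......
......
...##.
...##.
.###..
##....
#.....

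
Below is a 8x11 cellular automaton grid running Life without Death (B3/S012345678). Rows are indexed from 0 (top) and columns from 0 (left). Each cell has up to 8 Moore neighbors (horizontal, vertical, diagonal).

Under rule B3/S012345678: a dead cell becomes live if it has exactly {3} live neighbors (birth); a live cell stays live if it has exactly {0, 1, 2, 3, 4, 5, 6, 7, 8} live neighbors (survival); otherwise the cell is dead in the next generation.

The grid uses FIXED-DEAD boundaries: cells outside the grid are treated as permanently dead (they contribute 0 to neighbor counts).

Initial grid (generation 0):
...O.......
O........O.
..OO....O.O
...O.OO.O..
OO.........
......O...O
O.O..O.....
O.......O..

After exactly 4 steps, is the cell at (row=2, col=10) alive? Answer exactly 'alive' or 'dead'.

Simulating step by step:
Generation 0 (given above): 20 live cells
Generation 1: 34 live cells
...O.......
O.OO.....O.
..OOO..OO.O
.O.OOOOOOO.
OO...OOO...
O.....O...O
OOO..O.....
OO......O..
Generation 2: 43 live cells
..OO.......
OOOO....OO.
..OOO..OO.O
OO.OOOOOOO.
OOO..OOO.O.
O.O...OO..O
OOO..O.....
OOO.....O..
Generation 3: 51 live cells
..OO.......
OOOO...OOO.
..OOO..OO.O
OO.OOOOOOOO
OOO..OOO.OO
O.OO..OOO.O
OOOO.OOO...
OOO.....O..
Generation 4: 57 live cells
..OO....O..
OOOO...OOO.
..OOO..OO.O
OO.OOOOOOOO
OOO..OOO.OO
O.OO..OOO.O
OOOOOOOO.O.
OOOO..OOO..

Cell (2,10) at generation 4: 1 -> alive

Answer: alive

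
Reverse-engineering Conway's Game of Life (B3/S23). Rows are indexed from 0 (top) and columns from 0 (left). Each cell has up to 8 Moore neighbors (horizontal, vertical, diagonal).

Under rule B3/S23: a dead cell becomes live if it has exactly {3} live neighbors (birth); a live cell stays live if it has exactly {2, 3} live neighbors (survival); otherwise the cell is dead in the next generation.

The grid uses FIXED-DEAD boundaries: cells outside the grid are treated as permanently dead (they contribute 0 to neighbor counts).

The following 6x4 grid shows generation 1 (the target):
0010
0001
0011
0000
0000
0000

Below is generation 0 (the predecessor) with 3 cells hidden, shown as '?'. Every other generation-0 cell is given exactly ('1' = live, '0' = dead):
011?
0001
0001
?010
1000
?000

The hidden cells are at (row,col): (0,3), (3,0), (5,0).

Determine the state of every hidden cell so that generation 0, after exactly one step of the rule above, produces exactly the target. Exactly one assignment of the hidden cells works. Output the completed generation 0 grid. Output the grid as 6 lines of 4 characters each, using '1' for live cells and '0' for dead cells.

Hidden generation-0 cells (in order): (0,3), (3,0), (5,0).
A hidden cell only influences target cells in its own 3x3 neighborhood. Try each of the 2^3 = 8 assignments, step the completed generation 0 forward once under B3/S23, and compare with the target:
  (0,3)=0 (3,0)=0 (5,0)=0 -> step reproduces the target at every cell -> ACCEPT
  (0,3)=0 (3,0)=0 (5,0)=1 -> step gives (4,1)='1' but target has '0' -> reject
  (0,3)=0 (3,0)=1 (5,0)=0 -> step gives (3,1)='1' but target has '0' -> reject
  (0,3)=0 (3,0)=1 (5,0)=1 -> step gives (3,1)='1' but target has '0' -> reject
  (0,3)=1 (3,0)=0 (5,0)=0 -> step gives (0,3)='1' but target has '0' -> reject
  (0,3)=1 (3,0)=0 (5,0)=1 -> step gives (0,3)='1' but target has '0' -> reject
  (0,3)=1 (3,0)=1 (5,0)=0 -> step gives (0,3)='1' but target has '0' -> reject
  (0,3)=1 (3,0)=1 (5,0)=1 -> step gives (0,3)='1' but target has '0' -> reject
Unique solution: (0,3)=dead, (3,0)=dead, (5,0)=dead.
Check: live-neighbor counts of every cell in the completed generation 0:
1122
1242
0132
1212
0211
1100
Applying B3/S23 to generation 0 with these counts gives:
0010
0001
0011
0000
0000
0000
which matches the target exactly.

Answer: 0110
0001
0001
0010
1000
0000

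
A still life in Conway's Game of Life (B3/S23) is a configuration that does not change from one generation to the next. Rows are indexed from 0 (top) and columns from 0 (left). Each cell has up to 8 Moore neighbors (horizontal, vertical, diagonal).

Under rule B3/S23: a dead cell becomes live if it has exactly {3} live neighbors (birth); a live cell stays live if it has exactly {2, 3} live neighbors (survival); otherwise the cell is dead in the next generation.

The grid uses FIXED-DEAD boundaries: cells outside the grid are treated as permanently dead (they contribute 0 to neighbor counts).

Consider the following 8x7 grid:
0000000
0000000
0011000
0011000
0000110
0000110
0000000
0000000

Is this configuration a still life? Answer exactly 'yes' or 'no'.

Compute generation 1 and compare to generation 0 (given above):
Generation 1:
0000000
0000000
0011000
0010000
0000010
0000110
0000000
0000000
Cell (3,3) differs: gen0=1 vs gen1=0 -> NOT a still life.

Answer: no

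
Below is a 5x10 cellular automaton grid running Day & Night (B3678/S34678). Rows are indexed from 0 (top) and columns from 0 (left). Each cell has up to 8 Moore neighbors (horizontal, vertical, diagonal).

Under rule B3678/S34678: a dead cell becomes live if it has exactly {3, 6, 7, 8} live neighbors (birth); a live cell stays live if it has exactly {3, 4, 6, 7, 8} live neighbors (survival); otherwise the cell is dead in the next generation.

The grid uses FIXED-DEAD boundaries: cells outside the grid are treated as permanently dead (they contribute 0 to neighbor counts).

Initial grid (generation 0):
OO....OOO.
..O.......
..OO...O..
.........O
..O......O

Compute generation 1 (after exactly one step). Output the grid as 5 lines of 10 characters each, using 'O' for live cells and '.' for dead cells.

Answer: ..........
..OO..O.O.
..........
..OO....O.
..........

Derivation:
Simulating step by step:
Generation 0 (given above): 12 live cells
Generation 1: 7 live cells
(generation 1 grid is the final answer)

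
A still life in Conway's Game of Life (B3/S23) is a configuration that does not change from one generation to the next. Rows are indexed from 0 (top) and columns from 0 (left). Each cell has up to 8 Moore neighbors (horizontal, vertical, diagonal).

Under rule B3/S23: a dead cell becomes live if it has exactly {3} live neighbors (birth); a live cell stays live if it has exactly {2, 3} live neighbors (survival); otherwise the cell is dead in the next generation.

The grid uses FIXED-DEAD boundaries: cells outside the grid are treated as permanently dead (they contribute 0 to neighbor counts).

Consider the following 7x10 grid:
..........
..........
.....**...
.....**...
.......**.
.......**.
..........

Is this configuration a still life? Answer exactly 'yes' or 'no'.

Compute generation 1 and compare to generation 0 (given above):
Generation 1:
..........
..........
.....**...
.....*....
........*.
.......**.
..........
Cell (3,6) differs: gen0=1 vs gen1=0 -> NOT a still life.

Answer: no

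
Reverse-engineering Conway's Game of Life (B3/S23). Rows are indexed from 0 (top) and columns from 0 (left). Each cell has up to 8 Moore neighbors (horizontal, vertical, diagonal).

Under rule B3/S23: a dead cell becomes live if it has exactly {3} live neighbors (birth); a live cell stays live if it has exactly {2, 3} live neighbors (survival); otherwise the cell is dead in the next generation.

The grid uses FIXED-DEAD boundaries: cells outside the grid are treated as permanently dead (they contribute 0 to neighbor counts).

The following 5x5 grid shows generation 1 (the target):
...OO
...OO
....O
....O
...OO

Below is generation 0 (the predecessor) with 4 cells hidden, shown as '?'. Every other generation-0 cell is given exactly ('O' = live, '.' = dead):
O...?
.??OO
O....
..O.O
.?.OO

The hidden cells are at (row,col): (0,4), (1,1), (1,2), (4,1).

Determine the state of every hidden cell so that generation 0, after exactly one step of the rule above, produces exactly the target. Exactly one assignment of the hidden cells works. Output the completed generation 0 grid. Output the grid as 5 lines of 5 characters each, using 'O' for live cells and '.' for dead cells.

Answer: O...O
...OO
O....
..O.O
...OO

Derivation:
Hidden generation-0 cells (in order): (0,4), (1,1), (1,2), (4,1).
A hidden cell only influences target cells in its own 3x3 neighborhood. Try each of the 2^4 = 16 assignments, step the completed generation 0 forward once under B3/S23, and compare with the target:
  (0,4)=. (1,1)=. (1,2)=. (4,1)=. -> step gives (0,3)='.' but target has 'O' -> reject
  (0,4)=. (1,1)=. (1,2)=. (4,1)=O -> step gives (0,3)='.' but target has 'O' -> reject
  (0,4)=. (1,1)=. (1,2)=O (4,1)=. -> step gives (0,4)='.' but target has 'O' -> reject
  (0,4)=. (1,1)=. (1,2)=O (4,1)=O -> step gives (0,4)='.' but target has 'O' -> reject
  (0,4)=. (1,1)=O (1,2)=. (4,1)=. -> step gives (0,3)='.' but target has 'O' -> reject
  (0,4)=. (1,1)=O (1,2)=. (4,1)=O -> step gives (0,3)='.' but target has 'O' -> reject
  (0,4)=. (1,1)=O (1,2)=O (4,1)=. -> step gives (0,1)='O' but target has '.' -> reject
  (0,4)=. (1,1)=O (1,2)=O (4,1)=O -> step gives (0,1)='O' but target has '.' -> reject
  (0,4)=O (1,1)=. (1,2)=. (4,1)=. -> step reproduces the target at every cell -> ACCEPT
  (0,4)=O (1,1)=. (1,2)=. (4,1)=O -> step gives (3,1)='O' but target has '.' -> reject
  (0,4)=O (1,1)=. (1,2)=O (4,1)=. -> step gives (0,3)='.' but target has 'O' -> reject
  (0,4)=O (1,1)=. (1,2)=O (4,1)=O -> step gives (0,3)='.' but target has 'O' -> reject
  (0,4)=O (1,1)=O (1,2)=. (4,1)=. -> step gives (1,0)='O' but target has '.' -> reject
  (0,4)=O (1,1)=O (1,2)=. (4,1)=O -> step gives (1,0)='O' but target has '.' -> reject
  (0,4)=O (1,1)=O (1,2)=O (4,1)=. -> step gives (0,1)='O' but target has '.' -> reject
  (0,4)=O (1,1)=O (1,2)=O (4,1)=O -> step gives (0,1)='O' but target has '.' -> reject
Unique solution: (0,4)=live, (1,1)=dead, (1,2)=dead, (4,1)=dead.
Check: live-neighbor counts of every cell in the completed generation 0:
01132
22122
02243
12142
01232
Applying B3/S23 to generation 0 with these counts gives:
...OO
...OO
....O
....O
...OO
which matches the target exactly.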